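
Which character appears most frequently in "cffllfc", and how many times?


Input: 'cffllfc'
Operation: tally each character
Counts: 'c':2, 'f':3, 'l':2
Maximum: 'f' appears 3 times


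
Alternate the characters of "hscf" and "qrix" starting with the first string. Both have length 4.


String 1: 'hscf'
String 2: 'qrix'
Operation: alternate characters
Pairs: 'h'+'q', 's'+'r', 'c'+'i', 'f'+'x'
Result: hqsrcifx


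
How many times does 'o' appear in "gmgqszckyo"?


Input string: 'gmgqszckyo'
Target character: 'o'
Scan each position: s[9]='o'
Matches found at indices: 9
Total: 1


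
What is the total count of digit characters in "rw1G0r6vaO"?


Input string: 'rw1G0r6vaO'
Operation: count digit characters (0-9)
Scan: 'r', 'w', '1'(digit), 'G', '0'(digit), 'r', '6'(digit), 'v', 'a', 'O'
Digits found: 3
Result: 3


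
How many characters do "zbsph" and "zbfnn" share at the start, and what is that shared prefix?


String 1: 'zbsph'
String 2: 'zbfnn'
Compare position by position:
pos 0: 'z' vs 'z' match
pos 1: 'b' vs 'b' match
pos 2: 's' vs 'f' differ -> stop
Longest common prefix: "zb" (length 2)


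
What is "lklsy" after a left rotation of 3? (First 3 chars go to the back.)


Input: 'lklsy', shift = 3
Operation: split at index 3 and swap parts
Front part s[0:3] = 'lkl'
Back part s[3:] = 'sy'
Rotated = back + front = 'sy' + 'lkl'
Result: sylkl


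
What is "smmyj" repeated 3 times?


Input string: 'smmyj'
Operation: repeat 3 times
Concatenation: 'smmyj' + 'smmyj' + 'smmyj'
Result: smmyjsmmyjsmmyj


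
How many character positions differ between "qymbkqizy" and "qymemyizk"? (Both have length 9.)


String 1: 'qymbkqizy'
String 2: 'qymemyizk'
Compare each position: pos 0: 'q'=='q', pos 1: 'y'=='y', pos 2: 'm'=='m', pos 3: 'b'!='e', pos 4: 'k'!='m', pos 5: 'q'!='y', pos 6: 'i'=='i', pos 7: 'z'=='z', pos 8: 'y'!='k'
Differing positions: 4
Hamming distance: 4


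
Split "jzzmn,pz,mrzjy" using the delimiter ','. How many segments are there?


Input string: 'jzzmn,pz,mrzjy'
Delimiter: ','
Split result: 'jzzmn', 'pz', 'mrzjy'
Number of parts: 3


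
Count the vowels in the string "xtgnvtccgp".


Input string: 'xtgnvtccgp'
Operation: count vowels (a, e, i, o, u)
Scan: s[0]='x', s[1]='t', s[2]='g', s[3]='n', s[4]='v', s[5]='t', s[6]='c', s[7]='c', s[8]='g', s[9]='p'
Vowels found: 0
Result: 0


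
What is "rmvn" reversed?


Input string: 'rmvn'
Operation: reverse character order
Original order: 'r' -> 'm' -> 'v' -> 'n'
Reversed order: 'n' -> 'v' -> 'm' -> 'r'
Result: nvmr


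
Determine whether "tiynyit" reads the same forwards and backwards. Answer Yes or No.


Input string: 'tiynyit'
Reversed: 'tiynyit'
Compare pairs: s[0]='t' vs s[6]='t' (match), s[1]='i' vs s[5]='i' (match), s[2]='y' vs s[4]='y' (match)
Palindrome: Yes


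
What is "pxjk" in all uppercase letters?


Input string: 'pxjk'
Operation: convert each letter to uppercase
Mapping: 'p'->'P', 'x'->'X', 'j'->'J', 'k'->'K'
Result: PXJK


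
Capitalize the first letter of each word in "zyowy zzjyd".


Input string: 'zyowy zzjyd'
Operation: capitalize first letter of each word
Word transformations: 'zyowy'->'Zyowy', 'zzjyd'->'Zzjyd'
Result: Zyowy Zzjyd


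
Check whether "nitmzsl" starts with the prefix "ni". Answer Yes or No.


Input string: 'nitmzsl'
Prefix to check: 'ni'
First 2 characters of input: 'ni'
Match: True
Result: Yes


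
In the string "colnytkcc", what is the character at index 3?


Input string: 'colnytkcc'
Operation: get character at index 3
Index mapping: s[0]='c', s[1]='o', s[2]='l', s[3]='n'
Result: 'n'


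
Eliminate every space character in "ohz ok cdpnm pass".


Input string: 'ohz ok cdpnm pass'
Operation: remove all spaces
Words: 'ohz', 'ok', 'cdpnm', 'pass'
Join without spaces: ohzokcdpnmpass


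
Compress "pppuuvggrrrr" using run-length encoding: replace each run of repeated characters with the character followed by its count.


Input: 'pppuuvggrrrr'
Operation: identify consecutive runs
Runs: 'ppp' -> p3, 'uu' -> u2, 'v' -> v1, 'gg' -> g2, 'rrrr' -> r4
Encoded: p3u2v1g2r4


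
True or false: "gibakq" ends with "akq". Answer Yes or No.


Input string: 'gibakq'
Suffix to check: 'akq'
Last 3 characters of input: 'akq'
Match: True
Result: Yes


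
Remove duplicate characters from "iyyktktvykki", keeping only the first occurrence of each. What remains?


Input: 'iyyktktvykki'
Operation: keep first occurrence of each character
Scan: s[0]='i' new -> keep; s[1]='y' new -> keep; s[2]='y' seen -> skip; s[3]='k' new -> keep; s[4]='t' new -> keep; s[5]='k' seen -> skip; s[6]='t' seen -> skip; s[7]='v' new -> keep; s[8]='y' seen -> skip; s[9]='k' seen -> skip; s[10]='k' seen -> skip; s[11]='i' seen -> skip
Result: iyktv


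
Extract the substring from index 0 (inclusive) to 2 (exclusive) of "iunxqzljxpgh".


Input string: 'iunxqzljxpgh'
Operation: slice [0:2]
Extract characters: s[0]='i', s[1]='u'
Result: iu


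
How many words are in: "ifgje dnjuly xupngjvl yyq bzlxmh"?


Input string: 'ifgje dnjuly xupngjvl yyq bzlxmh'
Operation: split by spaces
Words found: 'ifgje', 'dnjuly', 'xupngjvl', 'yyq', 'bzlxmh'
Word count: 5


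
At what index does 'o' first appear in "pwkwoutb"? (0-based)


Input string: 'pwkwoutb'
Target: 'o'
Scanning left to right: s[0]='p', s[1]='w', s[2]='k', s[3]='w', s[4]='o'
First match at index: 4


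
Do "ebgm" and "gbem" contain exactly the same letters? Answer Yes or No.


String 1: 'ebgm' -> sorted: 'begm'
String 2: 'gbem' -> sorted: 'begm'
Compare sorted forms: 'begm' == 'begm'
Anagram: Yes


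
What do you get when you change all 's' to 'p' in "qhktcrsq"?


Input string: 'qhktcrsq'
Operation: replace 's' with 'p'
Positions of 's': 6
After replacement: qhktcrpq


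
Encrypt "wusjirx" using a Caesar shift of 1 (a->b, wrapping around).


Input: 'wusjirx', shift = 1
Operation: for each letter, (position + 1) mod 26
Mapping: 'w'(22+1=23)->'x', 'u'(20+1=21)->'v', 's'(18+1=19)->'t', 'j'(9+1=10)->'k', 'i'(8+1=9)->'j', 'r'(17+1=18)->'s', 'x'(23+1=24)->'y'
Result: xvtkjsy


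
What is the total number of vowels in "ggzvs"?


Input string: 'ggzvs'
Operation: count vowels (a, e, i, o, u)
Scan: s[0]='g', s[1]='g', s[2]='z', s[3]='v', s[4]='s'
Vowels found: 0
Result: 0


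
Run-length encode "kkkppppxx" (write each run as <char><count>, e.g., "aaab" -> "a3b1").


Input: 'kkkppppxx'
Operation: identify consecutive runs
Runs: 'kkk' -> k3, 'pppp' -> p4, 'xx' -> x2
Encoded: k3p4x2


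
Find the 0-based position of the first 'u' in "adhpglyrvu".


Input string: 'adhpglyrvu'
Target: 'u'
Scanning left to right: s[0]='a', s[1]='d', s[2]='h', s[3]='p', s[4]='g', s[5]='l', s[6]='y', s[7]='r', s[8]='v', s[9]='u'
First match at index: 9


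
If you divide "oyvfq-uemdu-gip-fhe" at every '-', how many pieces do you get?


Input string: 'oyvfq-uemdu-gip-fhe'
Delimiter: '-'
Split result: 'oyvfq', 'uemdu', 'gip', 'fhe'
Number of parts: 4


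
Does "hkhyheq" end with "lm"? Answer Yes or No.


Input string: 'hkhyheq'
Suffix to check: 'lm'
Last 2 characters of input: 'eq'
Match: False
Result: No


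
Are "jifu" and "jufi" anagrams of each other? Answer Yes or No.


String 1: 'jifu' -> sorted: 'fiju'
String 2: 'jufi' -> sorted: 'fiju'
Compare sorted forms: 'fiju' == 'fiju'
Anagram: Yes


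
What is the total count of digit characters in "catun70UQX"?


Input string: 'catun70UQX'
Operation: count digit characters (0-9)
Scan: 'c', 'a', 't', 'u', 'n', '7'(digit), '0'(digit), 'U', 'Q', 'X'
Digits found: 2
Result: 2


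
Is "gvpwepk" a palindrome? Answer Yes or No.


Input string: 'gvpwepk'
Reversed: 'kpewpvg'
Compare pairs: s[0]='g' vs s[6]='k' (mismatch), s[1]='v' vs s[5]='p' (mismatch), s[2]='p' vs s[4]='e' (mismatch)
Palindrome: No


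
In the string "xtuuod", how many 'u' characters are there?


Input string: 'xtuuod'
Target character: 'u'
Scan each position: s[2]='u', s[3]='u'
Matches found at indices: 2, 3
Total: 2


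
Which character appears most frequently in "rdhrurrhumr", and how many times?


Input: 'rdhrurrhumr'
Operation: tally each character
Counts: 'd':1, 'h':2, 'm':1, 'r':5, 'u':2
Maximum: 'r' appears 5 times


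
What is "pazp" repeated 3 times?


Input string: 'pazp'
Operation: repeat 3 times
Concatenation: 'pazp' + 'pazp' + 'pazp'
Result: pazppazppazp


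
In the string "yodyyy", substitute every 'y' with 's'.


Input string: 'yodyyy'
Operation: replace 'y' with 's'
Positions of 'y': 0, 3, 4, 5
After replacement: sodsss


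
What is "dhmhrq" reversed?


Input string: 'dhmhrq'
Operation: reverse character order
Original order: 'd' -> 'h' -> 'm' -> 'h' -> 'r' -> 'q'
Reversed order: 'q' -> 'r' -> 'h' -> 'm' -> 'h' -> 'd'
Result: qrhmhd


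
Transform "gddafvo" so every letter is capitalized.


Input string: 'gddafvo'
Operation: convert each letter to uppercase
Mapping: 'g'->'G', 'd'->'D', 'd'->'D', 'a'->'A', 'f'->'F', 'v'->'V', 'o'->'O'
Result: GDDAFVO


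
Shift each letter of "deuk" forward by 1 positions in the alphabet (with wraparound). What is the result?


Input: 'deuk', shift = 1
Operation: for each letter, (position + 1) mod 26
Mapping: 'd'(3+1=4)->'e', 'e'(4+1=5)->'f', 'u'(20+1=21)->'v', 'k'(10+1=11)->'l'
Result: efvl


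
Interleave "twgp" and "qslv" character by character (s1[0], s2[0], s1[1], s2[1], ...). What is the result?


String 1: 'twgp'
String 2: 'qslv'
Operation: alternate characters
Pairs: 't'+'q', 'w'+'s', 'g'+'l', 'p'+'v'
Result: tqwsglpv


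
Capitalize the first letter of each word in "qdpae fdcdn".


Input string: 'qdpae fdcdn'
Operation: capitalize first letter of each word
Word transformations: 'qdpae'->'Qdpae', 'fdcdn'->'Fdcdn'
Result: Qdpae Fdcdn


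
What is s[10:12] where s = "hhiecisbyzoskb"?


Input string: 'hhiecisbyzoskb'
Operation: slice [10:12]
Extract characters: s[10]='o', s[11]='s'
Result: os


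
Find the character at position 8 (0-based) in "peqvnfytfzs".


Input string: 'peqvnfytfzs'
Operation: get character at index 8
Index mapping: s[0]='p', s[1]='e', s[2]='q', s[3]='v', s[4]='n', s[5]='f', s[6]='y', s[7]='t', s[8]='f'
Result: 'f'


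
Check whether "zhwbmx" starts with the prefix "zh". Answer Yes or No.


Input string: 'zhwbmx'
Prefix to check: 'zh'
First 2 characters of input: 'zh'
Match: True
Result: Yes


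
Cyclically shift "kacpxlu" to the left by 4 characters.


Input: 'kacpxlu', shift = 4
Operation: split at index 4 and swap parts
Front part s[0:4] = 'kacp'
Back part s[4:] = 'xlu'
Rotated = back + front = 'xlu' + 'kacp'
Result: xlukacp


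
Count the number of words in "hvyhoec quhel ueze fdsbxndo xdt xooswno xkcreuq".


Input string: 'hvyhoec quhel ueze fdsbxndo xdt xooswno xkcreuq'
Operation: split by spaces
Words found: 'hvyhoec', 'quhel', 'ueze', 'fdsbxndo', 'xdt', 'xooswno', 'xkcreuq'
Word count: 7


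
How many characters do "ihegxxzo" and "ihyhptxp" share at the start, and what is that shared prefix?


String 1: 'ihegxxzo'
String 2: 'ihyhptxp'
Compare position by position:
pos 0: 'i' vs 'i' match
pos 1: 'h' vs 'h' match
pos 2: 'e' vs 'y' differ -> stop
Longest common prefix: "ih" (length 2)


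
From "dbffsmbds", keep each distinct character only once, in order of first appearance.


Input: 'dbffsmbds'
Operation: keep first occurrence of each character
Scan: s[0]='d' new -> keep; s[1]='b' new -> keep; s[2]='f' new -> keep; s[3]='f' seen -> skip; s[4]='s' new -> keep; s[5]='m' new -> keep; s[6]='b' seen -> skip; s[7]='d' seen -> skip; s[8]='s' seen -> skip
Result: dbfsm


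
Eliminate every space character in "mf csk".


Input string: 'mf csk'
Operation: remove all spaces
Words: 'mf', 'csk'
Join without spaces: mfcsk


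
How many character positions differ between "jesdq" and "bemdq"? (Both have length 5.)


String 1: 'jesdq'
String 2: 'bemdq'
Compare each position: pos 0: 'j'!='b', pos 1: 'e'=='e', pos 2: 's'!='m', pos 3: 'd'=='d', pos 4: 'q'=='q'
Differing positions: 2
Hamming distance: 2


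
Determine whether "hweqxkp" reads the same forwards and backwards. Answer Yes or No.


Input string: 'hweqxkp'
Reversed: 'pkxqewh'
Compare pairs: s[0]='h' vs s[6]='p' (mismatch), s[1]='w' vs s[5]='k' (mismatch), s[2]='e' vs s[4]='x' (mismatch)
Palindrome: No


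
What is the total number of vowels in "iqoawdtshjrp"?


Input string: 'iqoawdtshjrp'
Operation: count vowels (a, e, i, o, u)
Scan: s[0]='i' (vowel), s[1]='q', s[2]='o' (vowel), s[3]='a' (vowel), s[4]='w', s[5]='d', s[6]='t', s[7]='s', s[8]='h', s[9]='j', s[10]='r', s[11]='p'
Vowels found: 3
Result: 3


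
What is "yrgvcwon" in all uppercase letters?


Input string: 'yrgvcwon'
Operation: convert each letter to uppercase
Mapping: 'y'->'Y', 'r'->'R', 'g'->'G', 'v'->'V', 'c'->'C', 'w'->'W', 'o'->'O', 'n'->'N'
Result: YRGVCWON


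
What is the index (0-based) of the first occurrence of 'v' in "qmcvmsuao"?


Input string: 'qmcvmsuao'
Target: 'v'
Scanning left to right: s[0]='q', s[1]='m', s[2]='c', s[3]='v'
First match at index: 3


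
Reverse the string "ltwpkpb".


Input string: 'ltwpkpb'
Operation: reverse character order
Original order: 'l' -> 't' -> 'w' -> 'p' -> 'k' -> 'p' -> 'b'
Reversed order: 'b' -> 'p' -> 'k' -> 'p' -> 'w' -> 't' -> 'l'
Result: bpkpwtl


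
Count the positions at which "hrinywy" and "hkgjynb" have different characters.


String 1: 'hrinywy'
String 2: 'hkgjynb'
Compare each position: pos 0: 'h'=='h', pos 1: 'r'!='k', pos 2: 'i'!='g', pos 3: 'n'!='j', pos 4: 'y'=='y', pos 5: 'w'!='n', pos 6: 'y'!='b'
Differing positions: 5
Hamming distance: 5


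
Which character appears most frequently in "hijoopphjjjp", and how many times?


Input: 'hijoopphjjjp'
Operation: tally each character
Counts: 'h':2, 'i':1, 'j':4, 'o':2, 'p':3
Maximum: 'j' appears 4 times


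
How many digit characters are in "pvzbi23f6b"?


Input string: 'pvzbi23f6b'
Operation: count digit characters (0-9)
Scan: 'p', 'v', 'z', 'b', 'i', '2'(digit), '3'(digit), 'f', '6'(digit), 'b'
Digits found: 3
Result: 3


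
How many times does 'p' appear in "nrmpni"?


Input string: 'nrmpni'
Target character: 'p'
Scan each position: s[3]='p'
Matches found at indices: 3
Total: 1


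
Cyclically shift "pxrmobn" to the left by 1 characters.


Input: 'pxrmobn', shift = 1
Operation: split at index 1 and swap parts
Front part s[0:1] = 'p'
Back part s[1:] = 'xrmobn'
Rotated = back + front = 'xrmobn' + 'p'
Result: xrmobnp


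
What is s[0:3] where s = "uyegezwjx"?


Input string: 'uyegezwjx'
Operation: slice [0:3]
Extract characters: s[0]='u', s[1]='y', s[2]='e'
Result: uye


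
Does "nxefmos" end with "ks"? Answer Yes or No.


Input string: 'nxefmos'
Suffix to check: 'ks'
Last 2 characters of input: 'os'
Match: False
Result: No


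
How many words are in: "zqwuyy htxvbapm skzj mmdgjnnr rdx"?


Input string: 'zqwuyy htxvbapm skzj mmdgjnnr rdx'
Operation: split by spaces
Words found: 'zqwuyy', 'htxvbapm', 'skzj', 'mmdgjnnr', 'rdx'
Word count: 5


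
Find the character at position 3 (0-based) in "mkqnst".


Input string: 'mkqnst'
Operation: get character at index 3
Index mapping: s[0]='m', s[1]='k', s[2]='q', s[3]='n'
Result: 'n'


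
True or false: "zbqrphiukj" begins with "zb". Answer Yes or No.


Input string: 'zbqrphiukj'
Prefix to check: 'zb'
First 2 characters of input: 'zb'
Match: True
Result: Yes


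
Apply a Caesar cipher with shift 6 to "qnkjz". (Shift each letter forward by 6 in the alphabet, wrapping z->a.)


Input: 'qnkjz', shift = 6
Operation: for each letter, (position + 6) mod 26
Mapping: 'q'(16+6=22)->'w', 'n'(13+6=19)->'t', 'k'(10+6=16)->'q', 'j'(9+6=15)->'p', 'z'(25+6=31, 31 mod 26=5)->'f'
Result: wtqpf


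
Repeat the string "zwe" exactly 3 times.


Input string: 'zwe'
Operation: repeat 3 times
Concatenation: 'zwe' + 'zwe' + 'zwe'
Result: zwezwezwe


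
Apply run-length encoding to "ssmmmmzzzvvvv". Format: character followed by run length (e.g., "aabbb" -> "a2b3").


Input: 'ssmmmmzzzvvvv'
Operation: identify consecutive runs
Runs: 'ss' -> s2, 'mmmm' -> m4, 'zzz' -> z3, 'vvvv' -> v4
Encoded: s2m4z3v4


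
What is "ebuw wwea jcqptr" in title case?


Input string: 'ebuw wwea jcqptr'
Operation: capitalize first letter of each word
Word transformations: 'ebuw'->'Ebuw', 'wwea'->'Wwea', 'jcqptr'->'Jcqptr'
Result: Ebuw Wwea Jcqptr


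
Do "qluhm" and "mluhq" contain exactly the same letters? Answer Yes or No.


String 1: 'qluhm' -> sorted: 'hlmqu'
String 2: 'mluhq' -> sorted: 'hlmqu'
Compare sorted forms: 'hlmqu' == 'hlmqu'
Anagram: Yes


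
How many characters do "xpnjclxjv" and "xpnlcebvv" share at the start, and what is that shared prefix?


String 1: 'xpnjclxjv'
String 2: 'xpnlcebvv'
Compare position by position:
pos 0: 'x' vs 'x' match
pos 1: 'p' vs 'p' match
pos 2: 'n' vs 'n' match
pos 3: 'j' vs 'l' differ -> stop
Longest common prefix: "xpn" (length 3)


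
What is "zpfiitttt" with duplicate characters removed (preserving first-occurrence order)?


Input: 'zpfiitttt'
Operation: keep first occurrence of each character
Scan: s[0]='z' new -> keep; s[1]='p' new -> keep; s[2]='f' new -> keep; s[3]='i' new -> keep; s[4]='i' seen -> skip; s[5]='t' new -> keep; s[6]='t' seen -> skip; s[7]='t' seen -> skip; s[8]='t' seen -> skip
Result: zpfit


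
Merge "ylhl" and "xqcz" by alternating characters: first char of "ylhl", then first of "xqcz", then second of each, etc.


String 1: 'ylhl'
String 2: 'xqcz'
Operation: alternate characters
Pairs: 'y'+'x', 'l'+'q', 'h'+'c', 'l'+'z'
Result: yxlqhclz


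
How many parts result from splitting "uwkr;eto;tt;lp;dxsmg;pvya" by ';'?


Input string: 'uwkr;eto;tt;lp;dxsmg;pvya'
Delimiter: ';'
Split result: 'uwkr', 'eto', 'tt', 'lp', 'dxsmg', 'pvya'
Number of parts: 6


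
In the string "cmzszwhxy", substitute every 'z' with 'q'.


Input string: 'cmzszwhxy'
Operation: replace 'z' with 'q'
Positions of 'z': 2, 4
After replacement: cmqsqwhxy


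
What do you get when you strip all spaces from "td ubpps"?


Input string: 'td ubpps'
Operation: remove all spaces
Words: 'td', 'ubpps'
Join without spaces: tdubpps


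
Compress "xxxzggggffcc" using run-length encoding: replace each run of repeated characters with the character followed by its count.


Input: 'xxxzggggffcc'
Operation: identify consecutive runs
Runs: 'xxx' -> x3, 'z' -> z1, 'gggg' -> g4, 'ff' -> f2, 'cc' -> c2
Encoded: x3z1g4f2c2


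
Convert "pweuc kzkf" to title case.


Input string: 'pweuc kzkf'
Operation: capitalize first letter of each word
Word transformations: 'pweuc'->'Pweuc', 'kzkf'->'Kzkf'
Result: Pweuc Kzkf


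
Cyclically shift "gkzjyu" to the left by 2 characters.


Input: 'gkzjyu', shift = 2
Operation: split at index 2 and swap parts
Front part s[0:2] = 'gk'
Back part s[2:] = 'zjyu'
Rotated = back + front = 'zjyu' + 'gk'
Result: zjyugk


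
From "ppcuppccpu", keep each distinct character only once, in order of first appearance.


Input: 'ppcuppccpu'
Operation: keep first occurrence of each character
Scan: s[0]='p' new -> keep; s[1]='p' seen -> skip; s[2]='c' new -> keep; s[3]='u' new -> keep; s[4]='p' seen -> skip; s[5]='p' seen -> skip; s[6]='c' seen -> skip; s[7]='c' seen -> skip; s[8]='p' seen -> skip; s[9]='u' seen -> skip
Result: pcu


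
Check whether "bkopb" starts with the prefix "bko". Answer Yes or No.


Input string: 'bkopb'
Prefix to check: 'bko'
First 3 characters of input: 'bko'
Match: True
Result: Yes


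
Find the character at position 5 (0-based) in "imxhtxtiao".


Input string: 'imxhtxtiao'
Operation: get character at index 5
Index mapping: s[0]='i', s[1]='m', s[2]='x', s[3]='h', s[4]='t', s[5]='x'
Result: 'x'


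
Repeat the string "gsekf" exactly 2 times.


Input string: 'gsekf'
Operation: repeat 2 times
Concatenation: 'gsekf' + 'gsekf'
Result: gsekfgsekf


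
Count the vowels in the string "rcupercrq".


Input string: 'rcupercrq'
Operation: count vowels (a, e, i, o, u)
Scan: s[0]='r', s[1]='c', s[2]='u' (vowel), s[3]='p', s[4]='e' (vowel), s[5]='r', s[6]='c', s[7]='r', s[8]='q'
Vowels found: 2
Result: 2


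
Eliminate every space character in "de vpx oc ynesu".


Input string: 'de vpx oc ynesu'
Operation: remove all spaces
Words: 'de', 'vpx', 'oc', 'ynesu'
Join without spaces: devpxocynesu


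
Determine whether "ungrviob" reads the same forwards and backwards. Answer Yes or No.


Input string: 'ungrviob'
Reversed: 'boivrgnu'
Compare pairs: s[0]='u' vs s[7]='b' (mismatch), s[1]='n' vs s[6]='o' (mismatch), s[2]='g' vs s[5]='i' (mismatch), s[3]='r' vs s[4]='v' (mismatch)
Palindrome: No


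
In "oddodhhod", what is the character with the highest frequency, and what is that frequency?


Input: 'oddodhhod'
Operation: tally each character
Counts: 'd':4, 'h':2, 'o':3
Maximum: 'd' appears 4 times


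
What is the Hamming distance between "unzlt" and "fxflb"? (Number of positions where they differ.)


String 1: 'unzlt'
String 2: 'fxflb'
Compare each position: pos 0: 'u'!='f', pos 1: 'n'!='x', pos 2: 'z'!='f', pos 3: 'l'=='l', pos 4: 't'!='b'
Differing positions: 4
Hamming distance: 4


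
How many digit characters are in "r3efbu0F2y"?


Input string: 'r3efbu0F2y'
Operation: count digit characters (0-9)
Scan: 'r', '3'(digit), 'e', 'f', 'b', 'u', '0'(digit), 'F', '2'(digit), 'y'
Digits found: 3
Result: 3


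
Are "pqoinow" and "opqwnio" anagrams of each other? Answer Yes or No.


String 1: 'pqoinow' -> sorted: 'inoopqw'
String 2: 'opqwnio' -> sorted: 'inoopqw'
Compare sorted forms: 'inoopqw' == 'inoopqw'
Anagram: Yes


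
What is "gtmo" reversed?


Input string: 'gtmo'
Operation: reverse character order
Original order: 'g' -> 't' -> 'm' -> 'o'
Reversed order: 'o' -> 'm' -> 't' -> 'g'
Result: omtg


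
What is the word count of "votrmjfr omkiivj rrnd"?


Input string: 'votrmjfr omkiivj rrnd'
Operation: split by spaces
Words found: 'votrmjfr', 'omkiivj', 'rrnd'
Word count: 3


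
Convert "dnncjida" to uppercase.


Input string: 'dnncjida'
Operation: convert each letter to uppercase
Mapping: 'd'->'D', 'n'->'N', 'n'->'N', 'c'->'C', 'j'->'J', 'i'->'I', 'd'->'D', 'a'->'A'
Result: DNNCJIDA


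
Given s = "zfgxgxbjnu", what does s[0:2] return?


Input string: 'zfgxgxbjnu'
Operation: slice [0:2]
Extract characters: s[0]='z', s[1]='f'
Result: zf


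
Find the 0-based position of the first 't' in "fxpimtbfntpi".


Input string: 'fxpimtbfntpi'
Target: 't'
Scanning left to right: s[0]='f', s[1]='x', s[2]='p', s[3]='i', s[4]='m', s[5]='t'
First match at index: 5


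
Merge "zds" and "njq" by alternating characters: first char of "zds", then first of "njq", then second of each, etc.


String 1: 'zds'
String 2: 'njq'
Operation: alternate characters
Pairs: 'z'+'n', 'd'+'j', 's'+'q'
Result: zndjsq


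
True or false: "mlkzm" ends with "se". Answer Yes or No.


Input string: 'mlkzm'
Suffix to check: 'se'
Last 2 characters of input: 'zm'
Match: False
Result: No


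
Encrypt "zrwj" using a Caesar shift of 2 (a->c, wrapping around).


Input: 'zrwj', shift = 2
Operation: for each letter, (position + 2) mod 26
Mapping: 'z'(25+2=27, 27 mod 26=1)->'b', 'r'(17+2=19)->'t', 'w'(22+2=24)->'y', 'j'(9+2=11)->'l'
Result: btyl


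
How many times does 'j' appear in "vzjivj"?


Input string: 'vzjivj'
Target character: 'j'
Scan each position: s[2]='j', s[5]='j'
Matches found at indices: 2, 5
Total: 2


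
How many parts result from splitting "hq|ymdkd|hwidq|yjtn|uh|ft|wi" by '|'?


Input string: 'hq|ymdkd|hwidq|yjtn|uh|ft|wi'
Delimiter: '|'
Split result: 'hq', 'ymdkd', 'hwidq', 'yjtn', 'uh', 'ft', 'wi'
Number of parts: 7


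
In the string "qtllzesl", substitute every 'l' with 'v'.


Input string: 'qtllzesl'
Operation: replace 'l' with 'v'
Positions of 'l': 2, 3, 7
After replacement: qtvvzesv


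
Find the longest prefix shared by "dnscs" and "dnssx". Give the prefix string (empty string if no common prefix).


String 1: 'dnscs'
String 2: 'dnssx'
Compare position by position:
pos 0: 'd' vs 'd' match
pos 1: 'n' vs 'n' match
pos 2: 's' vs 's' match
pos 3: 'c' vs 's' differ -> stop
Longest common prefix: "dns" (length 3)


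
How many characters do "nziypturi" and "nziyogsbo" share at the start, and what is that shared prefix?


String 1: 'nziypturi'
String 2: 'nziyogsbo'
Compare position by position:
pos 0: 'n' vs 'n' match
pos 1: 'z' vs 'z' match
pos 2: 'i' vs 'i' match
pos 3: 'y' vs 'y' match
pos 4: 'p' vs 'o' differ -> stop
Longest common prefix: "nziy" (length 4)


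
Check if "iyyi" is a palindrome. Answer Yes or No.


Input string: 'iyyi'
Reversed: 'iyyi'
Compare pairs: s[0]='i' vs s[3]='i' (match), s[1]='y' vs s[2]='y' (match)
Palindrome: Yes


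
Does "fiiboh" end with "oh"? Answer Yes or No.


Input string: 'fiiboh'
Suffix to check: 'oh'
Last 2 characters of input: 'oh'
Match: True
Result: Yes


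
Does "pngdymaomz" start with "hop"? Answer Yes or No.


Input string: 'pngdymaomz'
Prefix to check: 'hop'
First 3 characters of input: 'png'
Match: False
Result: No


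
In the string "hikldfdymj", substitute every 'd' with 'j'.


Input string: 'hikldfdymj'
Operation: replace 'd' with 'j'
Positions of 'd': 4, 6
After replacement: hikljfjymj


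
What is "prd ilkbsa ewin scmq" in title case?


Input string: 'prd ilkbsa ewin scmq'
Operation: capitalize first letter of each word
Word transformations: 'prd'->'Prd', 'ilkbsa'->'Ilkbsa', 'ewin'->'Ewin', 'scmq'->'Scmq'
Result: Prd Ilkbsa Ewin Scmq


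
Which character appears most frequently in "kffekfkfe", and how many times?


Input: 'kffekfkfe'
Operation: tally each character
Counts: 'e':2, 'f':4, 'k':3
Maximum: 'f' appears 4 times


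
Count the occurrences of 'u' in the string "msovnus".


Input string: 'msovnus'
Target character: 'u'
Scan each position: s[5]='u'
Matches found at indices: 5
Total: 1


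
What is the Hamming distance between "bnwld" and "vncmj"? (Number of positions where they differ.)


String 1: 'bnwld'
String 2: 'vncmj'
Compare each position: pos 0: 'b'!='v', pos 1: 'n'=='n', pos 2: 'w'!='c', pos 3: 'l'!='m', pos 4: 'd'!='j'
Differing positions: 4
Hamming distance: 4


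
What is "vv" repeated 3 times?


Input string: 'vv'
Operation: repeat 3 times
Concatenation: 'vv' + 'vv' + 'vv'
Result: vvvvvv


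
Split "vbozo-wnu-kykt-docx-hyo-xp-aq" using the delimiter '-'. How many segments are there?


Input string: 'vbozo-wnu-kykt-docx-hyo-xp-aq'
Delimiter: '-'
Split result: 'vbozo', 'wnu', 'kykt', 'docx', 'hyo', 'xp', 'aq'
Number of parts: 7


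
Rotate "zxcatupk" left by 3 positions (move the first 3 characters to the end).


Input: 'zxcatupk', shift = 3
Operation: split at index 3 and swap parts
Front part s[0:3] = 'zxc'
Back part s[3:] = 'atupk'
Rotated = back + front = 'atupk' + 'zxc'
Result: atupkzxc


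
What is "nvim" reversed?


Input string: 'nvim'
Operation: reverse character order
Original order: 'n' -> 'v' -> 'i' -> 'm'
Reversed order: 'm' -> 'i' -> 'v' -> 'n'
Result: mivn


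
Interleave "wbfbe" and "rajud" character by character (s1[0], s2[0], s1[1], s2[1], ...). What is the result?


String 1: 'wbfbe'
String 2: 'rajud'
Operation: alternate characters
Pairs: 'w'+'r', 'b'+'a', 'f'+'j', 'b'+'u', 'e'+'d'
Result: wrbafjbued


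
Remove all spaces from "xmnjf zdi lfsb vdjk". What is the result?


Input string: 'xmnjf zdi lfsb vdjk'
Operation: remove all spaces
Words: 'xmnjf', 'zdi', 'lfsb', 'vdjk'
Join without spaces: xmnjfzdilfsbvdjk


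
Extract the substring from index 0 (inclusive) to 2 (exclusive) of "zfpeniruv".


Input string: 'zfpeniruv'
Operation: slice [0:2]
Extract characters: s[0]='z', s[1]='f'
Result: zf


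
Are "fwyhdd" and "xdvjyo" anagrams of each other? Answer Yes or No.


String 1: 'fwyhdd' -> sorted: 'ddfhwy'
String 2: 'xdvjyo' -> sorted: 'djovxy'
Compare sorted forms: 'ddfhwy' != 'djovxy'
Anagram: No


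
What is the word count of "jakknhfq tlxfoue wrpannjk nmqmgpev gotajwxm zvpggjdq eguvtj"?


Input string: 'jakknhfq tlxfoue wrpannjk nmqmgpev gotajwxm zvpggjdq eguvtj'
Operation: split by spaces
Words found: 'jakknhfq', 'tlxfoue', 'wrpannjk', 'nmqmgpev', 'gotajwxm', 'zvpggjdq', 'eguvtj'
Word count: 7


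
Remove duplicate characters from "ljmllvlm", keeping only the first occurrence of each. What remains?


Input: 'ljmllvlm'
Operation: keep first occurrence of each character
Scan: s[0]='l' new -> keep; s[1]='j' new -> keep; s[2]='m' new -> keep; s[3]='l' seen -> skip; s[4]='l' seen -> skip; s[5]='v' new -> keep; s[6]='l' seen -> skip; s[7]='m' seen -> skip
Result: ljmv


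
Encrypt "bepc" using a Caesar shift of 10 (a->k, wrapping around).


Input: 'bepc', shift = 10
Operation: for each letter, (position + 10) mod 26
Mapping: 'b'(1+10=11)->'l', 'e'(4+10=14)->'o', 'p'(15+10=25)->'z', 'c'(2+10=12)->'m'
Result: lozm


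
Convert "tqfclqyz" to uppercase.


Input string: 'tqfclqyz'
Operation: convert each letter to uppercase
Mapping: 't'->'T', 'q'->'Q', 'f'->'F', 'c'->'C', 'l'->'L', 'q'->'Q', 'y'->'Y', 'z'->'Z'
Result: TQFCLQYZ


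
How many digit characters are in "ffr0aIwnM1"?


Input string: 'ffr0aIwnM1'
Operation: count digit characters (0-9)
Scan: 'f', 'f', 'r', '0'(digit), 'a', 'I', 'w', 'n', 'M', '1'(digit)
Digits found: 2
Result: 2


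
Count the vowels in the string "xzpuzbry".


Input string: 'xzpuzbry'
Operation: count vowels (a, e, i, o, u)
Scan: s[0]='x', s[1]='z', s[2]='p', s[3]='u' (vowel), s[4]='z', s[5]='b', s[6]='r', s[7]='y'
Vowels found: 1
Result: 1


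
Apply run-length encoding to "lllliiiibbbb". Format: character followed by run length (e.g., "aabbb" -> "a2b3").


Input: 'lllliiiibbbb'
Operation: identify consecutive runs
Runs: 'llll' -> l4, 'iiii' -> i4, 'bbbb' -> b4
Encoded: l4i4b4


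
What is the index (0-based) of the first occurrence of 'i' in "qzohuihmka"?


Input string: 'qzohuihmka'
Target: 'i'
Scanning left to right: s[0]='q', s[1]='z', s[2]='o', s[3]='h', s[4]='u', s[5]='i'
First match at index: 5


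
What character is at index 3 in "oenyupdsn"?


Input string: 'oenyupdsn'
Operation: get character at index 3
Index mapping: s[0]='o', s[1]='e', s[2]='n', s[3]='y'
Result: 'y'


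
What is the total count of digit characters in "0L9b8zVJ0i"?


Input string: '0L9b8zVJ0i'
Operation: count digit characters (0-9)
Scan: '0'(digit), 'L', '9'(digit), 'b', '8'(digit), 'z', 'V', 'J', '0'(digit), 'i'
Digits found: 4
Result: 4


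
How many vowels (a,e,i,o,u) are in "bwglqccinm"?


Input string: 'bwglqccinm'
Operation: count vowels (a, e, i, o, u)
Scan: s[0]='b', s[1]='w', s[2]='g', s[3]='l', s[4]='q', s[5]='c', s[6]='c', s[7]='i' (vowel), s[8]='n', s[9]='m'
Vowels found: 1
Result: 1


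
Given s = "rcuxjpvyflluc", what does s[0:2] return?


Input string: 'rcuxjpvyflluc'
Operation: slice [0:2]
Extract characters: s[0]='r', s[1]='c'
Result: rc


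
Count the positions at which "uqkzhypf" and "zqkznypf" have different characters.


String 1: 'uqkzhypf'
String 2: 'zqkznypf'
Compare each position: pos 0: 'u'!='z', pos 1: 'q'=='q', pos 2: 'k'=='k', pos 3: 'z'=='z', pos 4: 'h'!='n', pos 5: 'y'=='y', pos 6: 'p'=='p', pos 7: 'f'=='f'
Differing positions: 2
Hamming distance: 2


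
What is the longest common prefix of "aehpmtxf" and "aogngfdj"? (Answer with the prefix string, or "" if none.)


String 1: 'aehpmtxf'
String 2: 'aogngfdj'
Compare position by position:
pos 0: 'a' vs 'a' match
pos 1: 'e' vs 'o' differ -> stop
Longest common prefix: "a" (length 1)


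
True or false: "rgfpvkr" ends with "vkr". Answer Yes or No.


Input string: 'rgfpvkr'
Suffix to check: 'vkr'
Last 3 characters of input: 'vkr'
Match: True
Result: Yes


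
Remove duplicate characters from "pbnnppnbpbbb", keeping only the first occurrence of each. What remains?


Input: 'pbnnppnbpbbb'
Operation: keep first occurrence of each character
Scan: s[0]='p' new -> keep; s[1]='b' new -> keep; s[2]='n' new -> keep; s[3]='n' seen -> skip; s[4]='p' seen -> skip; s[5]='p' seen -> skip; s[6]='n' seen -> skip; s[7]='b' seen -> skip; s[8]='p' seen -> skip; s[9]='b' seen -> skip; s[10]='b' seen -> skip; s[11]='b' seen -> skip
Result: pbn


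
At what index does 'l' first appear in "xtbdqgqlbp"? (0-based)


Input string: 'xtbdqgqlbp'
Target: 'l'
Scanning left to right: s[0]='x', s[1]='t', s[2]='b', s[3]='d', s[4]='q', s[5]='g', s[6]='q', s[7]='l'
First match at index: 7


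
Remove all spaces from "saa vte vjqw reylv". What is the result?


Input string: 'saa vte vjqw reylv'
Operation: remove all spaces
Words: 'saa', 'vte', 'vjqw', 'reylv'
Join without spaces: saavtevjqwreylv


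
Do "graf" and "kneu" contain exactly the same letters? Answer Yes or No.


String 1: 'graf' -> sorted: 'afgr'
String 2: 'kneu' -> sorted: 'eknu'
Compare sorted forms: 'afgr' != 'eknu'
Anagram: No


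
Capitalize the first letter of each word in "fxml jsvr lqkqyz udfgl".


Input string: 'fxml jsvr lqkqyz udfgl'
Operation: capitalize first letter of each word
Word transformations: 'fxml'->'Fxml', 'jsvr'->'Jsvr', 'lqkqyz'->'Lqkqyz', 'udfgl'->'Udfgl'
Result: Fxml Jsvr Lqkqyz Udfgl


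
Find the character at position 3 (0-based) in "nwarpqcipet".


Input string: 'nwarpqcipet'
Operation: get character at index 3
Index mapping: s[0]='n', s[1]='w', s[2]='a', s[3]='r'
Result: 'r'


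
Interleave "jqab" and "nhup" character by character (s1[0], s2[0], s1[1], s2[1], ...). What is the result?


String 1: 'jqab'
String 2: 'nhup'
Operation: alternate characters
Pairs: 'j'+'n', 'q'+'h', 'a'+'u', 'b'+'p'
Result: jnqhaubp


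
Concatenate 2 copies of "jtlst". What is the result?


Input string: 'jtlst'
Operation: repeat 2 times
Concatenation: 'jtlst' + 'jtlst'
Result: jtlstjtlst


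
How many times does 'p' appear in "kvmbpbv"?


Input string: 'kvmbpbv'
Target character: 'p'
Scan each position: s[4]='p'
Matches found at indices: 4
Total: 1


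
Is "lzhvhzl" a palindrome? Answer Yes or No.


Input string: 'lzhvhzl'
Reversed: 'lzhvhzl'
Compare pairs: s[0]='l' vs s[6]='l' (match), s[1]='z' vs s[5]='z' (match), s[2]='h' vs s[4]='h' (match)
Palindrome: Yes


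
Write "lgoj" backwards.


Input string: 'lgoj'
Operation: reverse character order
Original order: 'l' -> 'g' -> 'o' -> 'j'
Reversed order: 'j' -> 'o' -> 'g' -> 'l'
Result: jogl


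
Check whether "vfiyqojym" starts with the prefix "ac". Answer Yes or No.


Input string: 'vfiyqojym'
Prefix to check: 'ac'
First 2 characters of input: 'vf'
Match: False
Result: No


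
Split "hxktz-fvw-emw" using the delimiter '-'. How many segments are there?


Input string: 'hxktz-fvw-emw'
Delimiter: '-'
Split result: 'hxktz', 'fvw', 'emw'
Number of parts: 3


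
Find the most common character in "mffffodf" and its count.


Input: 'mffffodf'
Operation: tally each character
Counts: 'd':1, 'f':5, 'm':1, 'o':1
Maximum: 'f' appears 5 times


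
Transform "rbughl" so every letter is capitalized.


Input string: 'rbughl'
Operation: convert each letter to uppercase
Mapping: 'r'->'R', 'b'->'B', 'u'->'U', 'g'->'G', 'h'->'H', 'l'->'L'
Result: RBUGHL


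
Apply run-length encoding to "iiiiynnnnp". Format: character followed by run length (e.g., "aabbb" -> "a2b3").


Input: 'iiiiynnnnp'
Operation: identify consecutive runs
Runs: 'iiii' -> i4, 'y' -> y1, 'nnnn' -> n4, 'p' -> p1
Encoded: i4y1n4p1


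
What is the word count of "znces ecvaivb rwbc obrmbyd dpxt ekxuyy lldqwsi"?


Input string: 'znces ecvaivb rwbc obrmbyd dpxt ekxuyy lldqwsi'
Operation: split by spaces
Words found: 'znces', 'ecvaivb', 'rwbc', 'obrmbyd', 'dpxt', 'ekxuyy', 'lldqwsi'
Word count: 7


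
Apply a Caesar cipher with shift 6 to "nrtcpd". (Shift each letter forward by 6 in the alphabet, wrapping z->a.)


Input: 'nrtcpd', shift = 6
Operation: for each letter, (position + 6) mod 26
Mapping: 'n'(13+6=19)->'t', 'r'(17+6=23)->'x', 't'(19+6=25)->'z', 'c'(2+6=8)->'i', 'p'(15+6=21)->'v', 'd'(3+6=9)->'j'
Result: txzivj


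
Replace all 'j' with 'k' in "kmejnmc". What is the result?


Input string: 'kmejnmc'
Operation: replace 'j' with 'k'
Positions of 'j': 3
After replacement: kmeknmc


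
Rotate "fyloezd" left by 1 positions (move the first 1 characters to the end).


Input: 'fyloezd', shift = 1
Operation: split at index 1 and swap parts
Front part s[0:1] = 'f'
Back part s[1:] = 'yloezd'
Rotated = back + front = 'yloezd' + 'f'
Result: yloezdf


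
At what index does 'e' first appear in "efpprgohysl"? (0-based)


Input string: 'efpprgohysl'
Target: 'e'
Scanning left to right: s[0]='e'
First match at index: 0


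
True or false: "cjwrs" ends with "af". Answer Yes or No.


Input string: 'cjwrs'
Suffix to check: 'af'
Last 2 characters of input: 'rs'
Match: False
Result: No


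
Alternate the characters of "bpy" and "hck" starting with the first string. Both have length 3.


String 1: 'bpy'
String 2: 'hck'
Operation: alternate characters
Pairs: 'b'+'h', 'p'+'c', 'y'+'k'
Result: bhpcyk


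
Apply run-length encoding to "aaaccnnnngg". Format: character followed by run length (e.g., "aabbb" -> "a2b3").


Input: 'aaaccnnnngg'
Operation: identify consecutive runs
Runs: 'aaa' -> a3, 'cc' -> c2, 'nnnn' -> n4, 'gg' -> g2
Encoded: a3c2n4g2


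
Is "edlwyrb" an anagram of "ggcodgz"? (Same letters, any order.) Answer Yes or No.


String 1: 'ggcodgz' -> sorted: 'cdgggoz'
String 2: 'edlwyrb' -> sorted: 'bdelrwy'
Compare sorted forms: 'cdgggoz' != 'bdelrwy'
Anagram: No


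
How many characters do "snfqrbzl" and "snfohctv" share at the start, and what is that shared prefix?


String 1: 'snfqrbzl'
String 2: 'snfohctv'
Compare position by position:
pos 0: 's' vs 's' match
pos 1: 'n' vs 'n' match
pos 2: 'f' vs 'f' match
pos 3: 'q' vs 'o' differ -> stop
Longest common prefix: "snf" (length 3)


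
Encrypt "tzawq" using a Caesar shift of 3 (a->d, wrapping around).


Input: 'tzawq', shift = 3
Operation: for each letter, (position + 3) mod 26
Mapping: 't'(19+3=22)->'w', 'z'(25+3=28, 28 mod 26=2)->'c', 'a'(0+3=3)->'d', 'w'(22+3=25)->'z', 'q'(16+3=19)->'t'
Result: wcdzt


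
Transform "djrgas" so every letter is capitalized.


Input string: 'djrgas'
Operation: convert each letter to uppercase
Mapping: 'd'->'D', 'j'->'J', 'r'->'R', 'g'->'G', 'a'->'A', 's'->'S'
Result: DJRGAS


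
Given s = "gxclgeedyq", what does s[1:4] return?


Input string: 'gxclgeedyq'
Operation: slice [1:4]
Extract characters: s[1]='x', s[2]='c', s[3]='l'
Result: xcl


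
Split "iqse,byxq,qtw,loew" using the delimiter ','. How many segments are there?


Input string: 'iqse,byxq,qtw,loew'
Delimiter: ','
Split result: 'iqse', 'byxq', 'qtw', 'loew'
Number of parts: 4


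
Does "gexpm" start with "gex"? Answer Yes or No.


Input string: 'gexpm'
Prefix to check: 'gex'
First 3 characters of input: 'gex'
Match: True
Result: Yes


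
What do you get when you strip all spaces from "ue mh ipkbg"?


Input string: 'ue mh ipkbg'
Operation: remove all spaces
Words: 'ue', 'mh', 'ipkbg'
Join without spaces: uemhipkbg


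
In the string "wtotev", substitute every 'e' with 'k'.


Input string: 'wtotev'
Operation: replace 'e' with 'k'
Positions of 'e': 4
After replacement: wtotkv


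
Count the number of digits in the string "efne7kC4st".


Input string: 'efne7kC4st'
Operation: count digit characters (0-9)
Scan: 'e', 'f', 'n', 'e', '7'(digit), 'k', 'C', '4'(digit), 's', 't'
Digits found: 2
Result: 2


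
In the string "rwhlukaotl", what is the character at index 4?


Input string: 'rwhlukaotl'
Operation: get character at index 4
Index mapping: s[0]='r', s[1]='w', s[2]='h', s[3]='l', s[4]='u'
Result: 'u'


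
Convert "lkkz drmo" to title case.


Input string: 'lkkz drmo'
Operation: capitalize first letter of each word
Word transformations: 'lkkz'->'Lkkz', 'drmo'->'Drmo'
Result: Lkkz Drmo
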